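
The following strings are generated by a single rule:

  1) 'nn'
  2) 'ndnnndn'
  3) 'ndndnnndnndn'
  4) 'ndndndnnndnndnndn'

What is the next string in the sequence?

Each term wraps the previous one in nd on the left and ndn on the right.
So the next term is nd·ndndndnnndnndnndn·ndn.

ndndndndnnndnndnndnndn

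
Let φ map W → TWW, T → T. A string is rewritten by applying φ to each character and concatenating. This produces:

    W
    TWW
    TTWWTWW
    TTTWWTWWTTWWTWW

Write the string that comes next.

TTTTWWTWWTTWWTWWTTTWWTWWTTWWTWW

Replace each of the 15 characters of TTTWWTWWTTWWTWW in place — T T T TWW TWW T TWW TWW T T TWW TWW T TWW TWW — and concatenate.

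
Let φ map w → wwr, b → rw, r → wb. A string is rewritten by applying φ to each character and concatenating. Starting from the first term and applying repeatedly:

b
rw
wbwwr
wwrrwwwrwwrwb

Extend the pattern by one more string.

wwrwwrwbwbwwrwwrwwrwbwwrwwrwbwwrrw

φ(wwrrwwwrwwrwb) expands symbol-by-symbol to wwr wwr wb wb wwr wwr wwr wb wwr wwr wb wwr rw; joining the 13 pieces gives the next term.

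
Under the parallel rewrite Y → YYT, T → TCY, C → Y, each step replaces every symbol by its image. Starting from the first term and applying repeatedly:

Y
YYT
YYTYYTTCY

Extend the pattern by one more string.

YYTYYTTCYYYTYYTTCYTCYYYYT

Expanding YYTYYTTCY: Y→YYT, Y→YYT, T→TCY, Y→YYT, Y→YYT, T→TCY, T→TCY, C→Y, Y→YYT. Concatenated: YYT YYT TCY YYT YYT TCY TCY Y YYT.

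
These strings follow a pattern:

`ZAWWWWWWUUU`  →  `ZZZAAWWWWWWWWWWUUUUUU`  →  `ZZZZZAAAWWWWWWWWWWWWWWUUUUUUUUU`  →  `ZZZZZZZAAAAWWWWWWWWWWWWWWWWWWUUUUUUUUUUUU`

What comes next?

ZZZZZZZZZAAAAAWWWWWWWWWWWWWWWWWWWWWWUUUUUUUUUUUUUUU

Reading off run lengths: Z runs 1, 3, 5, 7; A runs 1, 2, 3, 4; W runs 6, 10, 14, 18; U runs 3, 6, 9, 12 — each is linear in n (n = 1, 2, …).
For the next term, n = 5, so the run lengths are 9, 5, 22, 15.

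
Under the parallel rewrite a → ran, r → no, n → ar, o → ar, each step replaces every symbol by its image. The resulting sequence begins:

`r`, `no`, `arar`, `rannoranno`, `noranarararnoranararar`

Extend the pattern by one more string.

ararnoranarrannorannorannoararnoranarrannorannoranno

Replace each of the 22 characters of noranarararnoranararar in place — ar ar no ran ar ran no ran no ran no ar ar no ran ar ran no ran no ran no — and concatenate.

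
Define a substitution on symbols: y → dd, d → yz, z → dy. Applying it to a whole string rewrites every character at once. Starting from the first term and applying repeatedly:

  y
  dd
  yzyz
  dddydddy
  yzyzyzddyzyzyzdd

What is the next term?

Applying the rule to each of the 16 symbols of yzyzyzddyzyzyzdd gives the pieces dd dy dd dy dd dy yz yz dd dy dd dy dd dy yz yz, which concatenate to the answer.

dddydddydddyyzyzdddydddydddyyzyz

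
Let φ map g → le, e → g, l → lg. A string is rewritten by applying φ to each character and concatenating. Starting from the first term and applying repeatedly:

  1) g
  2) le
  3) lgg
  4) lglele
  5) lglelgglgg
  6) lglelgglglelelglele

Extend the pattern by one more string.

Applying the rule to each of the 19 symbols of lglelgglglelelglele gives the pieces lg le lg g lg le le lg le lg g lg g lg le lg g lg g, which concatenate to the answer.

lglelgglglelelglelgglgglglelgglgg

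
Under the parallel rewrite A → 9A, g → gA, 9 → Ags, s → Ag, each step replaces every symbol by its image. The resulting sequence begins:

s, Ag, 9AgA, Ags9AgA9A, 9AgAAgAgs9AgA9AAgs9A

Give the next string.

Replace each of the 20 characters of 9AgAAgAgs9AgA9AAgs9A in place — Ags 9A gA 9A 9A gA 9A gA Ag Ags 9A gA 9A Ags 9A 9A gA Ag Ags 9A — and concatenate.

Ags9AgA9A9AgA9AgAAgAgs9AgA9AAgs9A9AgAAgAgs9A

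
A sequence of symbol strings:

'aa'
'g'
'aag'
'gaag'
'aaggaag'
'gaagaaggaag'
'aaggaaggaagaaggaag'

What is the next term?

Each term (from the third on) is the two preceding terms concatenated in order: term 3 = aa·g = aag.
So term 8 is gaagaaggaag·aaggaaggaagaaggaag.

gaagaaggaagaaggaaggaagaaggaag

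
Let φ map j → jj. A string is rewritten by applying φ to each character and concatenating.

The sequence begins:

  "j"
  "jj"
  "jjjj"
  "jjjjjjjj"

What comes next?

jjjjjjjjjjjjjjjj

Expanding jjjjjjjj: j→jj, j→jj, j→jj, j→jj, j→jj, j→jj, j→jj, j→jj. Concatenated: jj jj jj jj jj jj jj jj.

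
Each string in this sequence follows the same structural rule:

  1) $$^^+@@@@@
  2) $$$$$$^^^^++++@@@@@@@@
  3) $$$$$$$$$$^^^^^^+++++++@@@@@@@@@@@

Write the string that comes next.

Each string has the form $^{4n-2} ^^{2n} +^{3n-2} @^{3n+2} (n = 1, 2, …).
At n = 4 the blocks have lengths 14, 8, 10, 14.

$$$$$$$$$$$$$$^^^^^^^^++++++++++@@@@@@@@@@@@@@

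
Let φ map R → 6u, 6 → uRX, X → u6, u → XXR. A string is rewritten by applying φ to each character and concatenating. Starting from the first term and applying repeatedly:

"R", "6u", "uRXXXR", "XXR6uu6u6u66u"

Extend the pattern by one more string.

Replace each of the 13 characters of XXR6uu6u6u66u in place — u6 u6 6u uRX XXR XXR uRX XXR uRX XXR uRX uRX XXR — and concatenate.

u6u66uuRXXXRXXRuRXXXRuRXXXRuRXuRXXXR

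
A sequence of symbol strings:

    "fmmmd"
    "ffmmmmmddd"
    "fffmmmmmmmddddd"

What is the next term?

Term n consists of n f's, followed by 2n+1 m's, followed by 2n-1 d's (n = 1, 2, …).
At n = 4 the blocks have lengths 4, 9, 7.

ffffmmmmmmmmmddddddd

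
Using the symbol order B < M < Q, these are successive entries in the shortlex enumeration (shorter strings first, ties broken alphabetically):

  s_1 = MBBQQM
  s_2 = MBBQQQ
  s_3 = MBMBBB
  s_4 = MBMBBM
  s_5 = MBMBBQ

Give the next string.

Treat MBMBBQ as a base-3 numeral over the given alphabet and add one, carrying through any trailing Q's.

MBMBMB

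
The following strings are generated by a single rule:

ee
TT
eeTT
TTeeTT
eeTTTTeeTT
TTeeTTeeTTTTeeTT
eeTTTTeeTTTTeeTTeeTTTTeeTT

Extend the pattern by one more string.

TTeeTTeeTTTTeeTTeeTTTTeeTTTTeeTTeeTTTTeeTT

This is a Fibonacci-style word recurrence s(k) = s(k−2)·s(k−1): e.g. ee·TT = eeTT.
The next term joins TTeeTTeeTTTTeeTT and eeTTTTeeTTTTeeTTeeTTTTeeTT.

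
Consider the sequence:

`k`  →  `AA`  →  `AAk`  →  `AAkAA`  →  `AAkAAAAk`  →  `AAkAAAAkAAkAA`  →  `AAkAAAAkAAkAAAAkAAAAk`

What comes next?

AAkAAAAkAAkAAAAkAAAAkAAkAAAAkAAkAA

This is a Fibonacci-style word recurrence s(k) = s(k−1)·s(k−2): e.g. AA·k = AAk.
The next term joins AAkAAAAkAAkAAAAkAAAAk and AAkAAAAkAAkAA.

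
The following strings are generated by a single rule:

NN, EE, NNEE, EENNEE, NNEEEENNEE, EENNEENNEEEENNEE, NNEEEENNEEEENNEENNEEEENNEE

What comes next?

EENNEENNEEEENNEENNEEEENNEEEENNEENNEEEENNEE

Each term (from the third on) is the two preceding terms concatenated in order: term 3 = NN·EE = NNEE.
So term 8 is EENNEENNEEEENNEE·NNEEEENNEEEENNEENNEEEENNEE.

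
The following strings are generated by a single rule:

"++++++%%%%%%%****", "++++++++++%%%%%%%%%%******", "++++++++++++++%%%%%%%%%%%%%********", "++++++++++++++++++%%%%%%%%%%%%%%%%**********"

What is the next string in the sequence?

Term n consists of 4n-2 +'s, followed by 3n+1 %'s, followed by 2n *'s, where the shown terms are n = 2, 3, 4, 5.
At n = 6 the blocks have lengths 22, 19, 12.

++++++++++++++++++++++%%%%%%%%%%%%%%%%%%%************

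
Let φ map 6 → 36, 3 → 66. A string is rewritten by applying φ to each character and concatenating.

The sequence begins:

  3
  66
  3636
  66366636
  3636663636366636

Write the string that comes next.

φ(3636663636366636) expands symbol-by-symbol to 66 36 66 36 36 36 66 36 66 36 66 36 36 36 66 36; joining the 16 pieces gives the next term.

66366636363666366636663636366636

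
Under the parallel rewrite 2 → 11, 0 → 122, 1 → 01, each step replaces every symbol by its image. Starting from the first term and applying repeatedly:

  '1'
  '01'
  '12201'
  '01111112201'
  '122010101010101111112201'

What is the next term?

0111111220112201122011220112201122010101010101111112201

Applying the rule to each of the 24 symbols of 122010101010101111112201 gives the pieces 01 11 11 122 01 122 01 122 01 122 01 122 01 122 01 01 01 01 01 01 11 11 122 01, which concatenate to the answer.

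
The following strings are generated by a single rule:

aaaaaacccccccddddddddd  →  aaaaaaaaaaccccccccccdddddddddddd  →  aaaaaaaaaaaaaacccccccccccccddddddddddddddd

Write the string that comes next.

Term n consists of 4n-2 a's, followed by 3n+1 c's, followed by 3n+3 d's, where the shown terms are n = 2, 3, 4.
Setting n = 5 gives 18, 16, 18 characters in each block.

aaaaaaaaaaaaaaaaaaccccccccccccccccdddddddddddddddddd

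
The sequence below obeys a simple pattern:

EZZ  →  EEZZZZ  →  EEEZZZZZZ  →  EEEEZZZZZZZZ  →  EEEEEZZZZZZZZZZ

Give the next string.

Each string has the form E^{n} Z^{2n} (n = 1, 2, …).
For the next term, n = 6, so the run lengths are 6, 12.

EEEEEEZZZZZZZZZZZZ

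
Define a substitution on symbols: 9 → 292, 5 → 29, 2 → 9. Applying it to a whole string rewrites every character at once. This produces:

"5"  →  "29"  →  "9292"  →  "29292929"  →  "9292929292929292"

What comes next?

29292929292929292929292929292929

Replace each of the 16 characters of 9292929292929292 in place — 292 9 292 9 292 9 292 9 292 9 292 9 292 9 292 9 — and concatenate.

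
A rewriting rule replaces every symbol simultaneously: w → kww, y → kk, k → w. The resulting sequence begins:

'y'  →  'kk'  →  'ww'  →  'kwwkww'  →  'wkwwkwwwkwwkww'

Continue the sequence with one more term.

kwwwkwwkwwwkwwkwwkwwwkwwkwwwkwwkww

Applying the rule to each of the 14 symbols of wkwwkwwwkwwkww gives the pieces kww w kww kww w kww kww kww w kww kww w kww kww, which concatenate to the answer.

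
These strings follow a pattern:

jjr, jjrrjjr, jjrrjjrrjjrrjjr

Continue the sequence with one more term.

Every step duplicates the string with 'r' between the halves.
One more doubling of jjrrjjrrjjrrjjr gives the answer.

jjrrjjrrjjrrjjrrjjrrjjrrjjrrjjr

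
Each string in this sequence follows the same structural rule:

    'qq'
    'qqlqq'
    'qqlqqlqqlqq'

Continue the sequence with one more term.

s(k+1) = s(k)·l·s(k) — each term doubles the last with 'l' between the halves.
Doubling qqlqqlqqlqq with 'l' between the halves:

qqlqqlqqlqqlqqlqqlqqlqq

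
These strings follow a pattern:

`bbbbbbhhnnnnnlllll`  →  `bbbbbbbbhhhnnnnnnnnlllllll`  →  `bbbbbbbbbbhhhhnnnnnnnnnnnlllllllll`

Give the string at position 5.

The n-th term is 2n+2 b's then n h's then 3n-1 n's then 2n+1 l's, where the shown terms are n = 2, 3, 4.
For term 5, n = 6, so the run lengths are 14, 6, 17, 13.

bbbbbbbbbbbbbbhhhhhhnnnnnnnnnnnnnnnnnlllllllllllll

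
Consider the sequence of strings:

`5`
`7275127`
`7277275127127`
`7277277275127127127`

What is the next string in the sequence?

Every step adds 727 to the front and 127 to the end of the previous string.
Applying this once more to 7277277275127127127:

7277277277275127127127127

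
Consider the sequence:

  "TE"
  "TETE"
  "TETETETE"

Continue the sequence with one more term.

Every step duplicates the string.
One more doubling of TETETETE gives the answer.

TETETETETETETETE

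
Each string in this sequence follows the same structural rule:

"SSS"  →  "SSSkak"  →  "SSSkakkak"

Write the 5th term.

SSSkakkakkakkak

The strings grow by a fixed suffix kak each time.
From SSSkakkak, 2 further steps: SSSkakkak → SSSkakkakkak → (answer).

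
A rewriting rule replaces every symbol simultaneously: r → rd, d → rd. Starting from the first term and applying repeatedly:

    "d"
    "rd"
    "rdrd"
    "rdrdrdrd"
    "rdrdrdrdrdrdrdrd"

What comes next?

rdrdrdrdrdrdrdrdrdrdrdrdrdrdrdrd

Applying the rule to each of the 16 symbols of rdrdrdrdrdrdrdrd gives the pieces rd rd rd rd rd rd rd rd rd rd rd rd rd rd rd rd, which concatenate to the answer.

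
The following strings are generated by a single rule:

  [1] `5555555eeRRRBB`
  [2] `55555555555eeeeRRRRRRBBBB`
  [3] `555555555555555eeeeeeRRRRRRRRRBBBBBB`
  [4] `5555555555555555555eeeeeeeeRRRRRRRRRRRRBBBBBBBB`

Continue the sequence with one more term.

Reading off run lengths: 5 runs 7, 11, 15, 19; e runs 2, 4, 6, 8; R runs 3, 6, 9, 12; B runs 2, 4, 6, 8 — each is linear in n (n = 1, 2, …).
At n = 5 the blocks have lengths 23, 10, 15, 10.

55555555555555555555555eeeeeeeeeeRRRRRRRRRRRRRRRBBBBBBBBBB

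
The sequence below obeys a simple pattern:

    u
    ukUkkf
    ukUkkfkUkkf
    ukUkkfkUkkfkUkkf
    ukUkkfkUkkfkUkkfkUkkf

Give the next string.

ukUkkfkUkkfkUkkfkUkkfkUkkf

Each term is the previous one with kUkkf appended.
So the next term is ukUkkfkUkkfkUkkfkUkkf·kUkkf.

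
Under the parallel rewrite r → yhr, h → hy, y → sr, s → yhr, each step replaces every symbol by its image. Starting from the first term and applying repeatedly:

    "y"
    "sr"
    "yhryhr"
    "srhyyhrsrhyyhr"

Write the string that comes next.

yhryhrhysrsrhyyhryhryhrhysrsrhyyhr

Replace each of the 14 characters of srhyyhrsrhyyhr in place — yhr yhr hy sr sr hy yhr yhr yhr hy sr sr hy yhr — and concatenate.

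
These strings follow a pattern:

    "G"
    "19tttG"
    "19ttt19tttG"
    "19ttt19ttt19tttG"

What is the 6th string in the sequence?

19ttt19ttt19ttt19ttt19tttG

Each term is the previous one with 19ttt prepended.
From 19ttt19ttt19tttG, 2 further steps: 19ttt19ttt19tttG → 19ttt19ttt19ttt19tttG → (answer).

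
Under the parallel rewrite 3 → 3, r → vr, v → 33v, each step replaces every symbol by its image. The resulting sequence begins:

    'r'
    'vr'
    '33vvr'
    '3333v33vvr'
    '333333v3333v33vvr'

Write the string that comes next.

Rewriting the 17 symbols of 333333v3333v33vvr one by one yields 3 3 3 3 3 3 33v 3 3 3 3 33v 3 3 33v 33v vr; concatenated:

33333333v333333v3333v33vvr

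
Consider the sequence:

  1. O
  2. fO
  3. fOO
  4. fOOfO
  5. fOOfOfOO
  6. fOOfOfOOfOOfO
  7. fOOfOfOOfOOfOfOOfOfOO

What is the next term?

fOOfOfOOfOOfOfOOfOfOOfOOfOfOOfOOfO

This is a Fibonacci-style word recurrence s(k) = s(k−1)·s(k−2): e.g. fO·O = fOO.
The next term joins fOOfOfOOfOOfOfOOfOfOO and fOOfOfOOfOOfO.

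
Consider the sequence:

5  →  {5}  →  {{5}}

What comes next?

{{{5}}}

Every step adds { to the front and } to the end of the previous string.
One more step from {{5}} gives the answer.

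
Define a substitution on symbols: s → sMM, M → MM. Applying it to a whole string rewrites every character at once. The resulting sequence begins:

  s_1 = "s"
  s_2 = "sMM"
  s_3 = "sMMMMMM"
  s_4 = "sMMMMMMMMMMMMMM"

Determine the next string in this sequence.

sMMMMMMMMMMMMMMMMMMMMMMMMMMMMMM

Replace each of the 15 characters of sMMMMMMMMMMMMMM in place — sMM MM MM MM MM MM MM MM MM MM MM MM MM MM MM — and concatenate.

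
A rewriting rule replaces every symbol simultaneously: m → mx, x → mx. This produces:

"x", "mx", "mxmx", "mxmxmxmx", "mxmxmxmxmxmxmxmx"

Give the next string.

mxmxmxmxmxmxmxmxmxmxmxmxmxmxmxmx

Replace each of the 16 characters of mxmxmxmxmxmxmxmx in place — mx mx mx mx mx mx mx mx mx mx mx mx mx mx mx mx — and concatenate.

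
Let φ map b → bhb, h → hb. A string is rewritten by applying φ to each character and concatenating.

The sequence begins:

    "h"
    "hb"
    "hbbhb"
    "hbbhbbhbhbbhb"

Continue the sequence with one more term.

Applying the rule to each of the 13 symbols of hbbhbbhbhbbhb gives the pieces hb bhb bhb hb bhb bhb hb bhb hb bhb bhb hb bhb, which concatenate to the answer.

hbbhbbhbhbbhbbhbhbbhbhbbhbbhbhbbhb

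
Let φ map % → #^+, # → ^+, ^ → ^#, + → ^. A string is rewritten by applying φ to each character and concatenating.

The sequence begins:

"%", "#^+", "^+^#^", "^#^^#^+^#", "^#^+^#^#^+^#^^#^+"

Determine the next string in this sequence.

^#^+^#^^#^+^#^+^#^^#^+^#^#^+^#^

Replace each of the 17 characters of ^#^+^#^#^+^#^^#^+ in place — ^# ^+ ^# ^ ^# ^+ ^# ^+ ^# ^ ^# ^+ ^# ^# ^+ ^# ^ — and concatenate.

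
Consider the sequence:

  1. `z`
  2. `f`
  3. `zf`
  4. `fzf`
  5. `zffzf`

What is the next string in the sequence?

fzfzffzf

Each term (from the third on) is the two preceding terms concatenated in order: term 3 = z·f = zf.
The next term joins fzf and zffzf.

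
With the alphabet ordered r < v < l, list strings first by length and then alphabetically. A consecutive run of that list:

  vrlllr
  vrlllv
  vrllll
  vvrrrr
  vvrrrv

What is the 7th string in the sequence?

Advancing 2 positions from vvrrrv through vvrrrv → vvrrrl reaches term 7.

vvrrvr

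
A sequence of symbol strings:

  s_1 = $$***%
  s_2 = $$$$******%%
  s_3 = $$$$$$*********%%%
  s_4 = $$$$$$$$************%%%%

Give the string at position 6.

Each string has the form $^{2n} *^{3n} %^{n} (n = 1, 2, …).
At n = 6 the blocks have lengths 12, 18, 6.

$$$$$$$$$$$$******************%%%%%%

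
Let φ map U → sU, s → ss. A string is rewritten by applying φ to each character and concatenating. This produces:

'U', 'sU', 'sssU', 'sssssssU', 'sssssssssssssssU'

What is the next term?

sssssssssssssssssssssssssssssssU

Applying the rule to each of the 16 symbols of sssssssssssssssU gives the pieces ss ss ss ss ss ss ss ss ss ss ss ss ss ss ss sU, which concatenate to the answer.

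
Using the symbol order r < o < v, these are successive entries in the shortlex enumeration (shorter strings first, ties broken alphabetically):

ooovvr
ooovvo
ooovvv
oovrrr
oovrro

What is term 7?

Advancing 2 positions from oovrro through oovrro → oovrrv reaches term 7.

oovror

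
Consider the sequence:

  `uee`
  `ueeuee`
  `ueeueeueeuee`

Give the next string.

Each string is two copies of the previous one concatenated.
Doubling ueeueeueeuee:

ueeueeueeueeueeueeueeuee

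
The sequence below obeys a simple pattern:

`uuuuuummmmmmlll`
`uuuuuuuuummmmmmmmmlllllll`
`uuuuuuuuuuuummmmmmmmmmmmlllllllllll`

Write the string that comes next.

Term n consists of 3n+3 u's, followed by 3n+3 m's, followed by 4n-1 l's (n = 1, 2, …).
Setting n = 4 gives 15, 15, 15 characters in each block.

uuuuuuuuuuuuuuummmmmmmmmmmmmmmlllllllllllllll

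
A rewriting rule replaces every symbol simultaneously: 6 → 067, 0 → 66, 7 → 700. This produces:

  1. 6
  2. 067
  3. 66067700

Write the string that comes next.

067067660677007006666

Apply φ to 66067700 symbol by symbol: 6→067, 6→067, 0→66, 6→067, 7→700, 7→700, 0→66, 0→66; joined: 067 067 66 067 700 700 66 66.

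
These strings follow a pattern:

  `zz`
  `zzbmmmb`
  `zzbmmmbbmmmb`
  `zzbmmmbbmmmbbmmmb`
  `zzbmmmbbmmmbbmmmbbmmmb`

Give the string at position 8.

zzbmmmbbmmmbbmmmbbmmmbbmmmbbmmmbbmmmb

The strings grow by a fixed suffix bmmmb each time.
From zzbmmmbbmmmbbmmmbbmmmb, 3 further steps: zzbmmmbbmmmbbmmmbbmmmb → zzbmmmbbmmmbbmmmbbmmmbbmmmb → zzbmmmbbmmmbbmmmbbmmmbbmmmbbmmmb → (answer).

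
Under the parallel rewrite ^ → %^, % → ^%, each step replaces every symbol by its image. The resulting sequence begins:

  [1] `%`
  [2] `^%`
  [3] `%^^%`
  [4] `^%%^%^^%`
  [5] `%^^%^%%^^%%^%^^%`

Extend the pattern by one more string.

Rewriting the 16 symbols of %^^%^%%^^%%^%^^% one by one yields ^% %^ %^ ^% %^ ^% ^% %^ %^ ^% ^% %^ ^% %^ %^ ^%; concatenated:

^%%^%^^%%^^%^%%^%^^%^%%^^%%^%^^%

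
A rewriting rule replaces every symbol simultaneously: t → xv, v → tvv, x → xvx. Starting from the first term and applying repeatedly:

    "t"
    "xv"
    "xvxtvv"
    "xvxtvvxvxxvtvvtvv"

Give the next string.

Replace each of the 17 characters of xvxtvvxvxxvtvvtvv in place — xvx tvv xvx xv tvv tvv xvx tvv xvx xvx tvv xv tvv tvv xv tvv tvv — and concatenate.

xvxtvvxvxxvtvvtvvxvxtvvxvxxvxtvvxvtvvtvvxvtvvtvv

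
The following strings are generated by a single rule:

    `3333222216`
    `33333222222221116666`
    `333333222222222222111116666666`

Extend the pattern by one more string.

The n-th term is n+3 3's then 4n 2's then 2n-1 1's then 3n-2 6's (n = 1, 2, …).
For the next term, n = 4, so the run lengths are 7, 16, 7, 10.

3333333222222222222222211111116666666666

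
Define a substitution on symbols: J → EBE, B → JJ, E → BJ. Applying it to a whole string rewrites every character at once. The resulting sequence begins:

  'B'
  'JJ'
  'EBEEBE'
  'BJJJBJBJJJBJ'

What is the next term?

Expanding BJJJBJBJJJBJ: B→JJ, J→EBE, J→EBE, J→EBE, B→JJ, J→EBE, B→JJ, J→EBE, J→EBE, J→EBE, B→JJ, J→EBE. Concatenated: JJ EBE EBE EBE JJ EBE JJ EBE EBE EBE JJ EBE.

JJEBEEBEEBEJJEBEJJEBEEBEEBEJJEBE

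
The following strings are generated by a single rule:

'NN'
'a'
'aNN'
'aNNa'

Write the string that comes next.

aNNaaNN

From term 3 onward, concatenate the last term with the second-to-last: a·NN = aNN, aNN·a = aNNa, …
So term 5 is aNNa·aNN.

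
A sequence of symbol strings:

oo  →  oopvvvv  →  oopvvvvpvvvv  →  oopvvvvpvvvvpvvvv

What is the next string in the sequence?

The strings grow by a fixed suffix pvvvv each time.
One more step from oopvvvvpvvvvpvvvv gives the answer.

oopvvvvpvvvvpvvvvpvvvv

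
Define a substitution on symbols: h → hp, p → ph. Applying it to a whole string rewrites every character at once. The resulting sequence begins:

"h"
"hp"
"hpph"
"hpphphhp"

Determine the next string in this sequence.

hpphphhpphhphpph

Apply φ to hpphphhp symbol by symbol: h→hp, p→ph, p→ph, h→hp, p→ph, h→hp, h→hp, p→ph; joined: hp ph ph hp ph hp hp ph.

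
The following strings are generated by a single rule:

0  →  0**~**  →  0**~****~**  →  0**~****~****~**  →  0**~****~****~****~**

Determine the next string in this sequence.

0**~****~****~****~****~**

The strings grow by a fixed suffix **~** each time.
One more step from 0**~****~****~****~** gives the answer.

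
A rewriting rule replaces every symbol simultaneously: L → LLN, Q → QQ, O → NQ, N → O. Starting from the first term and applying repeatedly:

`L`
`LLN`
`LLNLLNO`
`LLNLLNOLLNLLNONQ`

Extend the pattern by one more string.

LLNLLNOLLNLLNONQLLNLLNOLLNLLNONQOQQ

φ(LLNLLNOLLNLLNONQ) expands symbol-by-symbol to LLN LLN O LLN LLN O NQ LLN LLN O LLN LLN O NQ O QQ; joining the 16 pieces gives the next term.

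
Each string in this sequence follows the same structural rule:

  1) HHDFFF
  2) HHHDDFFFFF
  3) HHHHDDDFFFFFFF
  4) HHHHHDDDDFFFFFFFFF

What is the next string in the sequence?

Reading off run lengths: H runs 2, 3, 4, 5; D runs 1, 2, 3, 4; F runs 3, 5, 7, 9 — each is linear in n, where the shown terms are n = 2, 3, 4, 5.
At n = 6 the blocks have lengths 6, 5, 11.

HHHHHHDDDDDFFFFFFFFFFF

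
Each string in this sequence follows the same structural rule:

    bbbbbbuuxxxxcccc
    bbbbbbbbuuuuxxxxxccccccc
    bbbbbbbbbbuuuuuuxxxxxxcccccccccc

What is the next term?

Reading off run lengths: b runs 6, 8, 10; u runs 2, 4, 6; x runs 4, 5, 6; c runs 4, 7, 10 — each is linear in n, where the shown terms are n = 2, 3, 4.
At n = 5 the blocks have lengths 12, 8, 7, 13.

bbbbbbbbbbbbuuuuuuuuxxxxxxxccccccccccccc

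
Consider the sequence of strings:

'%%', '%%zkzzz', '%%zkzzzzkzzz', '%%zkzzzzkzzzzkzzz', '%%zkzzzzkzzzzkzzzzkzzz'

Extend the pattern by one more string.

%%zkzzzzkzzzzkzzzzkzzzzkzzz

Each term is the previous one with zkzzz appended.
So the next term is %%zkzzzzkzzzzkzzzzkzzz·zkzzz.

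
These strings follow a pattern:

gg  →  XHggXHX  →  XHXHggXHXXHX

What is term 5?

Every step adds XH to the front and XHX to the end of the previous string.
From XHXHggXHXXHX, 2 further steps: XHXHggXHXXHX → XHXHXHggXHXXHXXHX → (answer).

XHXHXHXHggXHXXHXXHXXHX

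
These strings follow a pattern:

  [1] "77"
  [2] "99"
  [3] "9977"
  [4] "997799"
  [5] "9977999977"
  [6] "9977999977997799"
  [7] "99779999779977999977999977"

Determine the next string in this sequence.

997799997799779999779999779977999977997799

Each term (from the third on) is the previous term followed by the one before it: term 3 = 99·77 = 9977.
The next term joins 99779999779977999977999977 and 9977999977997799.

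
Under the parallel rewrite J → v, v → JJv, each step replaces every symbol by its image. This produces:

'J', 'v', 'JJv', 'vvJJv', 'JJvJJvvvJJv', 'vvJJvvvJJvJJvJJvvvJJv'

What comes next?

Rewriting the 21 symbols of vvJJvvvJJvJJvJJvvvJJv one by one yields JJv JJv v v JJv JJv JJv v v JJv v v JJv v v JJv JJv JJv v v JJv; concatenated:

JJvJJvvvJJvJJvJJvvvJJvvvJJvvvJJvJJvJJvvvJJv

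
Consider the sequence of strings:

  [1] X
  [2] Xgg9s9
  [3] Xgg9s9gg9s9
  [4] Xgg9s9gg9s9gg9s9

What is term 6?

Each term is the previous one with gg9s9 appended.
From Xgg9s9gg9s9gg9s9, 2 further steps: Xgg9s9gg9s9gg9s9 → Xgg9s9gg9s9gg9s9gg9s9 → (answer).

Xgg9s9gg9s9gg9s9gg9s9gg9s9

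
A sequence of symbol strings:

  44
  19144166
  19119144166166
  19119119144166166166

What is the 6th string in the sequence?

s(k+1) = 191·s(k)·166, so each term gains 191 as a prefix and 166 as a suffix.
From 19119119144166166166, 2 further steps: 19119119144166166166 → 19119119119144166166166166 → (answer).

19119119119119144166166166166166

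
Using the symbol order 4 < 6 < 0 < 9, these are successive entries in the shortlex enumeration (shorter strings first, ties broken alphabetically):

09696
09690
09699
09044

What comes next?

09046

The successor of 09044 increments the rightmost position that isn't already 9 and resets every position after it to 4.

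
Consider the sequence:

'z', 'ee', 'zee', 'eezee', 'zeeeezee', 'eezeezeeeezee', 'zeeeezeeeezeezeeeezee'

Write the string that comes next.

eezeezeeeezeezeeeezeeeezeezeeeezee

Each term (from the third on) is the two preceding terms concatenated in order: term 3 = z·ee = zee.
So term 8 is eezeezeeeezee·zeeeezeeeezeezeeeezee.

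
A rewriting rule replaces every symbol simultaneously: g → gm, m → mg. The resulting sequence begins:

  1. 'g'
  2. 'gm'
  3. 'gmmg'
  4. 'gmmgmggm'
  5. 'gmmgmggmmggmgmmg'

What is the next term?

gmmgmggmmggmgmmgmggmgmmggmmgmggm

φ(gmmgmggmmggmgmmg) expands symbol-by-symbol to gm mg mg gm mg gm gm mg mg gm gm mg gm mg mg gm; joining the 16 pieces gives the next term.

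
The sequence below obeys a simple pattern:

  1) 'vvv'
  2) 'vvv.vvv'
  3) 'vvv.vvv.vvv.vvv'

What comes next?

Each string is two copies of the previous one joined by '.'.
One more doubling of vvv.vvv.vvv.vvv gives the answer.

vvv.vvv.vvv.vvv.vvv.vvv.vvv.vvv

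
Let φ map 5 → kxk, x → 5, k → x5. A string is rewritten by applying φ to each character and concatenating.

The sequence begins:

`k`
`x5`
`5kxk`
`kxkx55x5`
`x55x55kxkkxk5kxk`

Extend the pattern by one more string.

φ(x55x55kxkkxk5kxk) expands symbol-by-symbol to 5 kxk kxk 5 kxk kxk x5 5 x5 x5 5 x5 kxk x5 5 x5; joining the 16 pieces gives the next term.

5kxkkxk5kxkkxkx55x5x55x5kxkx55x5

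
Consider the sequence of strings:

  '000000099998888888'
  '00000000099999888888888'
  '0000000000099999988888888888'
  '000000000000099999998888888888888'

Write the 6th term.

0000000000000000099999999988888888888888888

Reading off run lengths: 0 runs 7, 9, 11, 13; 9 runs 4, 5, 6, 7; 8 runs 7, 9, 11, 13 — each is linear in n, where the shown terms are n = 3, 4, 5, 6.
At n = 8 the blocks have lengths 17, 9, 17.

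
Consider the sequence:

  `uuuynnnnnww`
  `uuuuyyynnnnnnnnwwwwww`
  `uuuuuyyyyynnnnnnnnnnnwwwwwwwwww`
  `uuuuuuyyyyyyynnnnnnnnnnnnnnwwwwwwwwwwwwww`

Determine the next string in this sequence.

The n-th term is n+2 u's then 2n-1 y's then 3n+2 n's then 4n-2 w's (n = 1, 2, …).
Setting n = 5 gives 7, 9, 17, 18 characters in each block.

uuuuuuuyyyyyyyyynnnnnnnnnnnnnnnnnwwwwwwwwwwwwwwwwww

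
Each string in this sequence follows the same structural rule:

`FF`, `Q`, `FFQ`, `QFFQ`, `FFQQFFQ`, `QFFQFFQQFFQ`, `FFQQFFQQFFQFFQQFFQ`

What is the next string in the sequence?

From term 3 onward, concatenate the second-to-last term with the last: FF·Q = FFQ, Q·FFQ = QFFQ, …
Continuing: QFFQFFQQFFQ · FFQQFFQQFFQFFQQFFQ gives term 8.

QFFQFFQQFFQFFQQFFQQFFQFFQQFFQ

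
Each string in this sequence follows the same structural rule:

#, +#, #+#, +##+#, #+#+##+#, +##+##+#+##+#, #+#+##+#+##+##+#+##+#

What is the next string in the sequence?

+##+##+#+##+##+#+##+#+##+##+#+##+#

This is a Fibonacci-style word recurrence s(k) = s(k−2)·s(k−1): e.g. #·+# = #+#.
The next term joins +##+##+#+##+# and #+#+##+#+##+##+#+##+#.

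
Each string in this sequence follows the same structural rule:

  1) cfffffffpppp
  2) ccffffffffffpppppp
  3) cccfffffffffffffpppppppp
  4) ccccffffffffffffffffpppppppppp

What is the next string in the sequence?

Term n consists of n-1 c's, followed by 3n+1 f's, followed by 2n p's, where the shown terms are n = 2, 3, 4, 5.
Setting n = 6 gives 5, 19, 12 characters in each block.

cccccfffffffffffffffffffpppppppppppp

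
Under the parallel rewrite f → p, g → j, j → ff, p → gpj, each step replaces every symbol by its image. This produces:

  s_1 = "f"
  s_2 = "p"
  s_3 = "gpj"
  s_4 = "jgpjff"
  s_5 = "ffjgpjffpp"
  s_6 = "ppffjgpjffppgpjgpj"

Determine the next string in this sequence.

φ(ppffjgpjffppgpjgpj) expands symbol-by-symbol to gpj gpj p p ff j gpj ff p p gpj gpj j gpj ff j gpj ff; joining the 18 pieces gives the next term.

gpjgpjppffjgpjffppgpjgpjjgpjffjgpjff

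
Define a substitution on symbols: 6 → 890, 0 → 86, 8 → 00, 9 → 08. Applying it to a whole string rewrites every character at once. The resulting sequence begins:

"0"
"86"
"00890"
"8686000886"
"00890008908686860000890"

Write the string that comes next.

Rewriting the 23 symbols of 00890008908686860000890 one by one yields 86 86 00 08 86 86 86 00 08 86 00 890 00 890 00 890 86 86 86 86 00 08 86; concatenated:

8686000886868600088600890008900089086868686000886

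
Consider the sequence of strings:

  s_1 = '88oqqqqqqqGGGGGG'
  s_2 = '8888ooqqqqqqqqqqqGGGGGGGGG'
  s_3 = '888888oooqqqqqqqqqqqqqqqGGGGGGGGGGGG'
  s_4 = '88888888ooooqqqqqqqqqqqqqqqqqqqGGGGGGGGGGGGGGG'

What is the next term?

Term n consists of 2n 8's, followed by n o's, followed by 4n+3 q's, followed by 3n+3 G's (n = 1, 2, …).
At n = 5 the blocks have lengths 10, 5, 23, 18.

8888888888oooooqqqqqqqqqqqqqqqqqqqqqqqGGGGGGGGGGGGGGGGGG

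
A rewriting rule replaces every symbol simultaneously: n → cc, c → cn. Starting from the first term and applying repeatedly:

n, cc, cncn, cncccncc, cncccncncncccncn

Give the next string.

Applying the rule to each of the 16 symbols of cncccncncncccncn gives the pieces cn cc cn cn cn cc cn cc cn cc cn cn cn cc cn cc, which concatenate to the answer.

cncccncncncccncccncccncncncccncc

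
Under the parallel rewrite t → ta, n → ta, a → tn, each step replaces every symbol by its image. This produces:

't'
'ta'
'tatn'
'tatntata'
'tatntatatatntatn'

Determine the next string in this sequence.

Rewriting the 16 symbols of tatntatatatntatn one by one yields ta tn ta ta ta tn ta tn ta tn ta ta ta tn ta ta; concatenated:

tatntatatatntatntatntatatatntata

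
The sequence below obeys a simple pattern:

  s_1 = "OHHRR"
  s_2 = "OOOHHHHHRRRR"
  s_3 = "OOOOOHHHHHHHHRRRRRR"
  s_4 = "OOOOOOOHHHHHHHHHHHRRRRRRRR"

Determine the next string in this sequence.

OOOOOOOOOHHHHHHHHHHHHHHRRRRRRRRRR

The n-th term is 2n-1 O's then 3n-1 H's then 2n R's (n = 1, 2, …).
Setting n = 5 gives 9, 14, 10 characters in each block.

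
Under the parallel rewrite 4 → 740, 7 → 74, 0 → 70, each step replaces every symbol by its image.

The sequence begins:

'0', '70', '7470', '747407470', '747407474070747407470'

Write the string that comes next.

Applying the rule to each of the 21 symbols of 747407474070747407470 gives the pieces 74 740 74 740 70 74 740 74 740 70 74 70 74 740 74 740 70 74 740 74 70, which concatenate to the answer.

7474074740707474074740707470747407474070747407470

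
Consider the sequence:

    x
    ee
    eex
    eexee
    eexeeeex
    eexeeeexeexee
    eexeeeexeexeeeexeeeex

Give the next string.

eexeeeexeexeeeexeeeexeexeeeexeexee

Each term (from the third on) is the previous term followed by the one before it: term 3 = ee·x = eex.
So term 8 is eexeeeexeexeeeexeeeex·eexeeeexeexee.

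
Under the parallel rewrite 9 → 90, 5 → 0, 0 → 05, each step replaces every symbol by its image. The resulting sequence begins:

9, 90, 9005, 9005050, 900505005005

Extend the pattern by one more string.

Rewriting each symbol of 900505005005: 9→90, 0→05, 0→05, 5→0, 0→05, 5→0, 0→05, 0→05, 5→0, 0→05, 0→05, 5→0, which concatenates to 90 05 05 0 05 0 05 05 0 05 05 0.

90050500500505005050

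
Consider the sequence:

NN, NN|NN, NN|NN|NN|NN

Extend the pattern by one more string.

s(k+1) = s(k)·|·s(k) — each term doubles the last with '|' between the halves.
One more doubling of NN|NN|NN|NN gives the answer.

NN|NN|NN|NN|NN|NN|NN|NN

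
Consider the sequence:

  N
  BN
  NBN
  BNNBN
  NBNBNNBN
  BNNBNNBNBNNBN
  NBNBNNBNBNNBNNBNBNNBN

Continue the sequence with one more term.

BNNBNNBNBNNBNNBNBNNBNBNNBNNBNBNNBN

This is a Fibonacci-style word recurrence s(k) = s(k−2)·s(k−1): e.g. N·BN = NBN.
The next term joins BNNBNNBNBNNBN and NBNBNNBNBNNBNNBNBNNBN.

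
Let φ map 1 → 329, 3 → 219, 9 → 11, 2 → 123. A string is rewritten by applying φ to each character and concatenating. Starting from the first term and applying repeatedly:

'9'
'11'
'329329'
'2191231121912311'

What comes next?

Applying the rule to each of the 16 symbols of 2191231121912311 gives the pieces 123 329 11 329 123 219 329 329 123 329 11 329 123 219 329 329, which concatenate to the answer.

1233291132912321932932912332911329123219329329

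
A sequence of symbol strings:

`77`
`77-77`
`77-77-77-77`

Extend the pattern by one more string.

Every step duplicates the string with '-' between the halves.
One more doubling of 77-77-77-77 gives the answer.

77-77-77-77-77-77-77-77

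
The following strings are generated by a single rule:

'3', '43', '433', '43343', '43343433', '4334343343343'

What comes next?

433434334334343343433

This is a Fibonacci-style word recurrence s(k) = s(k−1)·s(k−2): e.g. 43·3 = 433.
Continuing: 4334343343343 · 43343433 gives term 7.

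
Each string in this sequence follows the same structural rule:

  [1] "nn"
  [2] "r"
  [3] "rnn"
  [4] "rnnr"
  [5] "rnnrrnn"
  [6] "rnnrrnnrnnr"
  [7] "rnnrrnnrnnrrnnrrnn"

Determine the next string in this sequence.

rnnrrnnrnnrrnnrrnnrnnrrnnrnnr

From term 3 onward, concatenate the last term with the second-to-last: r·nn = rnn, rnn·r = rnnr, …
The next term joins rnnrrnnrnnrrnnrrnn and rnnrrnnrnnr.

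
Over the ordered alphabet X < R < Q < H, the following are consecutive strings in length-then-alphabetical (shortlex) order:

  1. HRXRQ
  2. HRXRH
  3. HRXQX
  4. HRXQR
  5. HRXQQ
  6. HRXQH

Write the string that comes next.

HRXHX

Find the rightmost character of HRXQH below H, bump it to the next letter, and reset everything to its right to X.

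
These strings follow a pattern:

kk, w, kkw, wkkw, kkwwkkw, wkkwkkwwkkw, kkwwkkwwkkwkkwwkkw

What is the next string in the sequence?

wkkwkkwwkkwkkwwkkwwkkwkkwwkkw

This is a Fibonacci-style word recurrence s(k) = s(k−2)·s(k−1): e.g. kk·w = kkw.
Continuing: wkkwkkwwkkw · kkwwkkwwkkwkkwwkkw gives term 8.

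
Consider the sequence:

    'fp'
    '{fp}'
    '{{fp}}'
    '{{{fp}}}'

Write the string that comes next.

{{{{fp}}}}

Each term wraps the previous one in { on the left and } on the right.
One more step from {{{fp}}} gives the answer.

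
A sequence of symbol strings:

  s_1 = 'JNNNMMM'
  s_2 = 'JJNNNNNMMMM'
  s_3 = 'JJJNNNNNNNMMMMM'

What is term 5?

JJJJJNNNNNNNNNNNMMMMMMM

Each string has the form J^{n} N^{2n+1} M^{n+2} (n = 1, 2, …).
Setting n = 5 gives 5, 11, 7 characters in each block.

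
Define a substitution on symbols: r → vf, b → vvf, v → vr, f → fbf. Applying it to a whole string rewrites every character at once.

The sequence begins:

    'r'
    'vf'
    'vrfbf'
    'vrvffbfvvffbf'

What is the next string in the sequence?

Rewriting the 13 symbols of vrvffbfvvffbf one by one yields vr vf vr fbf fbf vvf fbf vr vr fbf fbf vvf fbf; concatenated:

vrvfvrfbffbfvvffbfvrvrfbffbfvvffbf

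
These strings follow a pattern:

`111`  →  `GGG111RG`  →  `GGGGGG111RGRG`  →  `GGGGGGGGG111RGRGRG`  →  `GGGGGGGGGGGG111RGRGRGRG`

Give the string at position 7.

GGGGGGGGGGGGGGGGGG111RGRGRGRGRGRG

Each term wraps the previous one in GGG on the left and RG on the right.
From GGGGGGGGGGGG111RGRGRGRG, 2 further steps: GGGGGGGGGGGG111RGRGRGRG → GGGGGGGGGGGGGGG111RGRGRGRGRG → (answer).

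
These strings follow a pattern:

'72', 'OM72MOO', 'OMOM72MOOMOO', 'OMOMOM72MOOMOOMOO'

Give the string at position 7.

OMOMOMOMOMOM72MOOMOOMOOMOOMOOMOO

Every step adds OM to the front and MOO to the end of the previous string.
From OMOMOM72MOOMOOMOO, 3 further steps: OMOMOM72MOOMOOMOO → OMOMOMOM72MOOMOOMOOMOO → OMOMOMOMOM72MOOMOOMOOMOOMOO → (answer).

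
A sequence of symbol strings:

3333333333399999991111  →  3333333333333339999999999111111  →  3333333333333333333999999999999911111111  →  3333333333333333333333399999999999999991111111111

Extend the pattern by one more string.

Term n consists of 4n-1 3's, followed by 3n-2 9's, followed by 2n-2 1's, where the shown terms are n = 3, 4, 5, 6.
For the next term, n = 7, so the run lengths are 27, 19, 12.

3333333333333333333333333339999999999999999999111111111111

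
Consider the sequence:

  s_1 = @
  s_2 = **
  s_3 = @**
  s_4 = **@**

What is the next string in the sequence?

From term 3 onward, concatenate the second-to-last term with the last: @·** = @**, **·@** = **@**, …
The next term joins @** and **@**.

@****@**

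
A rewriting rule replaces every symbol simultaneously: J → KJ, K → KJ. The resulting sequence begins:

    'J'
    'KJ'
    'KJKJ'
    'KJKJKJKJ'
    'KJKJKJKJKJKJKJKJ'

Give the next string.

Rewriting the 16 symbols of KJKJKJKJKJKJKJKJ one by one yields KJ KJ KJ KJ KJ KJ KJ KJ KJ KJ KJ KJ KJ KJ KJ KJ; concatenated:

KJKJKJKJKJKJKJKJKJKJKJKJKJKJKJKJ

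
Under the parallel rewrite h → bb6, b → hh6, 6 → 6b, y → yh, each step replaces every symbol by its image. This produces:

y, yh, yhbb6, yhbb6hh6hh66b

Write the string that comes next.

yhbb6hh6hh66bbb6bb66bbb6bb66b6bhh6

Replace each of the 13 characters of yhbb6hh6hh66b in place — yh bb6 hh6 hh6 6b bb6 bb6 6b bb6 bb6 6b 6b hh6 — and concatenate.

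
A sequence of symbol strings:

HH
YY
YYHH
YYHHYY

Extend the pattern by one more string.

From term 3 onward, concatenate the last term with the second-to-last: YY·HH = YYHH, YYHH·YY = YYHHYY, …
So term 5 is YYHHYY·YYHH.

YYHHYYYYHH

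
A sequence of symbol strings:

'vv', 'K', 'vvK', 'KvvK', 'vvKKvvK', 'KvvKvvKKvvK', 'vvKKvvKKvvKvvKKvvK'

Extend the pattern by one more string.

KvvKvvKKvvKvvKKvvKKvvKvvKKvvK

Each term (from the third on) is the two preceding terms concatenated in order: term 3 = vv·K = vvK.
Continuing: KvvKvvKKvvK · vvKKvvKKvvKvvKKvvK gives term 8.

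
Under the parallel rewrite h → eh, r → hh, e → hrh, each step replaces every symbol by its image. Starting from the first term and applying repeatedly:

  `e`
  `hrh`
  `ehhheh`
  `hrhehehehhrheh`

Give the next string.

Applying the rule to each of the 14 symbols of hrhehehehhrheh gives the pieces eh hh eh hrh eh hrh eh hrh eh eh hh eh hrh eh, which concatenate to the answer.

ehhhehhrhehhrhehhrhehehhhehhrheh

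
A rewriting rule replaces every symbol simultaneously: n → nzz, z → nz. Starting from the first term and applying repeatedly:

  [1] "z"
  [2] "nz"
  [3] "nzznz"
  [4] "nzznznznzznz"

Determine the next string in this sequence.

nzznznznzznznzznznzznznznzznz

Rewriting each symbol of nzznznznzznz: n→nzz, z→nz, z→nz, n→nzz, z→nz, n→nzz, z→nz, n→nzz, z→nz, z→nz, n→nzz, z→nz, which concatenates to nzz nz nz nzz nz nzz nz nzz nz nz nzz nz.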